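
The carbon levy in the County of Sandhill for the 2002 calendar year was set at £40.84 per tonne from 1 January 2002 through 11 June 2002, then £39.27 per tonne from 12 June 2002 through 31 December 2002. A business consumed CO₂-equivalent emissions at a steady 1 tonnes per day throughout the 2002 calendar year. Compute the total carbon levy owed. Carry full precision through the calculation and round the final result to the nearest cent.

£14587.89

1 January – 11 June 2002: 162 days × 1 tonnes/day = 162 tonnes at £40.84/tonne → £6616.08
12 June – 31 December 2002: 203 days × 1 tonnes/day = 203 tonnes at £39.27/tonne → £7971.81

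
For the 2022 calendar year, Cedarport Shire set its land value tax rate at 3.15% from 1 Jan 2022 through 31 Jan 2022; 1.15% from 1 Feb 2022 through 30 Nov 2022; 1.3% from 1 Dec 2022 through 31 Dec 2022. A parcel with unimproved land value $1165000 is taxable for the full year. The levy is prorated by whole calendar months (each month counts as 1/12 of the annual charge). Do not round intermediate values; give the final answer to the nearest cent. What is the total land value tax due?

1 Jan – 31 Jan 2022: 1 month at 3.15% → $1165000 × 3.15% × 1/12 = $3058.1250
1 Feb – 30 Nov 2022: 10 months at 1.15% → $1165000 × 1.15% × 10/12 = $11164.5833
1 Dec – 31 Dec 2022: 1 month at 1.3% → $1165000 × 1.3% × 1/12 = $1262.0833
Total = $15484.7917

$15484.79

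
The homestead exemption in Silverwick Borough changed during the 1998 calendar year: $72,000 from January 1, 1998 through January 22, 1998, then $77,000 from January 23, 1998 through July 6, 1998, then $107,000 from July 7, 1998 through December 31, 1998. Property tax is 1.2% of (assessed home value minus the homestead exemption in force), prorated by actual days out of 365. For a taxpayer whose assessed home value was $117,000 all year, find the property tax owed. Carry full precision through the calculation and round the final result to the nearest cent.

$308.05

January 1 – January 22, 1998: 22 days, exemption $72,000 → ($117,000 − $72,000) × 1.2% × 22/365 = $32.5479
January 23 – July 6, 1998: 165 days, exemption $77,000 → ($117,000 − $77,000) × 1.2% × 165/365 = $216.9863
July 7 – December 31, 1998: 178 days, exemption $107,000 → ($117,000 − $107,000) × 1.2% × 178/365 = $58.5205
Total = $308.0548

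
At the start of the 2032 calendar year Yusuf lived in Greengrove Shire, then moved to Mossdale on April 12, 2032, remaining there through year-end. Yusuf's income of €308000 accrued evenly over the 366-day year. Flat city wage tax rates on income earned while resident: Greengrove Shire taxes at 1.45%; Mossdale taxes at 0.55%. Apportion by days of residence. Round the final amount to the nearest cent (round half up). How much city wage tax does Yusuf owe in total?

Greengrove Shire, January 1 – April 11, 2032: 102 days → €308000 × 1.45% × 102/366 = €1244.6230
Mossdale, April 12 – December 31, 2032: 264 days → €308000 × 0.55% × 264/366 = €1221.9016
Total = €2466.5246

€2466.52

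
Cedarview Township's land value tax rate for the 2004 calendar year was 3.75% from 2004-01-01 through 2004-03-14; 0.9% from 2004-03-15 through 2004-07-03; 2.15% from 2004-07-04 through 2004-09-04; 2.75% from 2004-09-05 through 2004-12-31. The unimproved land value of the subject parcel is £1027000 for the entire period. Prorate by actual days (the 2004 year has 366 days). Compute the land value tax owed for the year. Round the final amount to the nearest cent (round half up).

2004-01-01 to 2004-03-14: 74 days at 3.75% → £1027000 × 3.75% × 74/366 = £7786.6803
2004-03-15 to 2004-07-03: 111 days at 0.9% → £1027000 × 0.9% × 111/366 = £2803.2049
2004-07-04 to 2004-09-04: 63 days at 2.15% → £1027000 × 2.15% × 63/366 = £3800.7418
2004-09-05 to 2004-12-31: 118 days at 2.75% → £1027000 × 2.75% × 118/366 = £9105.5055
Total = £23496.1325

£23496.13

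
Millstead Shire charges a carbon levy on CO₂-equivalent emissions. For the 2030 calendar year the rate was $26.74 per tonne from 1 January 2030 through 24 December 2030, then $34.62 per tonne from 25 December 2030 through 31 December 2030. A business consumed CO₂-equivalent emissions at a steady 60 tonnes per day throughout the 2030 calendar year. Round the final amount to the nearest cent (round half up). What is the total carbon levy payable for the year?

$588,915.60

1 January – 24 December 2030: 358 days × 60 tonnes/day = 21,480 tonnes at $26.74/tonne → $574,375.20
25 December – 31 December 2030: 7 days × 60 tonnes/day = 420 tonnes at $34.62/tonne → $14,540.40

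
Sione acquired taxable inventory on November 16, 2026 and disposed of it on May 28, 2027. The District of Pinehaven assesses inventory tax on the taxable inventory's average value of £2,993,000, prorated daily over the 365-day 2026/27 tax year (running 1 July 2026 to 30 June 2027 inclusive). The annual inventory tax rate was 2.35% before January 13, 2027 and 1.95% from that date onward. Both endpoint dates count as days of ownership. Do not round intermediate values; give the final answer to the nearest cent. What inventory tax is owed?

November 16, 2026 – January 12, 2027: 58 days at 2.35% → £2,993,000 × 2.35% × 58/365 = £11,176.6000
January 13 – May 28, 2027: 136 days at 1.95% → £2,993,000 × 1.95% × 136/365 = £21,746.4000
Total = £32,923.0000

£32,923.00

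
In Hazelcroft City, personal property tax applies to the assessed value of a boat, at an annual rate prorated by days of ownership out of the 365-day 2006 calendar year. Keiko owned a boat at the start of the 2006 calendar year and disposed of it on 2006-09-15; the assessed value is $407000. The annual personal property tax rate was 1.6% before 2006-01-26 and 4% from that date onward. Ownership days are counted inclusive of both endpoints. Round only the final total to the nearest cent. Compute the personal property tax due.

$10838.47

2006-01-01 to 2006-01-25: 25 days at 1.6% → $407000 × 1.6% × 25/365 = $446.0274
2006-01-26 to 2006-09-15: 233 days at 4% → $407000 × 4% × 233/365 = $10392.4384
Total = $10838.4658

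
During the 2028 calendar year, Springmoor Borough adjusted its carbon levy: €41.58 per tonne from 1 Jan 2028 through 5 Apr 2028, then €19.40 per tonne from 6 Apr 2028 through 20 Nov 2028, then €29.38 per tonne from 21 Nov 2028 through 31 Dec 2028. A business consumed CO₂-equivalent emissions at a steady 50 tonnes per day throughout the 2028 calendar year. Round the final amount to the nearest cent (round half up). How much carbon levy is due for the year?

€481,943.00

1 Jan – 5 Apr 2028: 96 days × 50 tonnes/day = 4,800 tonnes at €41.58/tonne → €199,584.00
6 Apr – 20 Nov 2028: 229 days × 50 tonnes/day = 11,450 tonnes at €19.40/tonne → €222,130.00
21 Nov – 31 Dec 2028: 41 days × 50 tonnes/day = 2,050 tonnes at €29.38/tonne → €60,229.00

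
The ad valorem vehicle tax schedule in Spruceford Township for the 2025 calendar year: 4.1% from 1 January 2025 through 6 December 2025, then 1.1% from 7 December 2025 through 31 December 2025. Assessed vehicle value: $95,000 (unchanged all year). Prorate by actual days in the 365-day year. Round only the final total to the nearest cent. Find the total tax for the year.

1 January – 6 December 2025: 340 days at 4.1% → $95,000 × 4.1% × 340/365 = $3,628.2192
7 December – 31 December 2025: 25 days at 1.1% → $95,000 × 1.1% × 25/365 = $71.5753
Total = $3,699.7945

$3,699.79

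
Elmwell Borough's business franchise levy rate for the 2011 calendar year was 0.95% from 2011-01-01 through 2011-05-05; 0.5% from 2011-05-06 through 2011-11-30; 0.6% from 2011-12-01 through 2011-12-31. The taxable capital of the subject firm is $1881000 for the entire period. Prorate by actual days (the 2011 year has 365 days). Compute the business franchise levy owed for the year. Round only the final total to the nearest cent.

2011-01-01 to 2011-05-05: 125 days at 0.95% → $1881000 × 0.95% × 125/365 = $6119.6918
2011-05-06 to 2011-11-30: 209 days at 0.5% → $1881000 × 0.5% × 209/365 = $5385.3288
2011-12-01 to 2011-12-31: 31 days at 0.6% → $1881000 × 0.6% × 31/365 = $958.5370
Total = $12463.5575

$12463.56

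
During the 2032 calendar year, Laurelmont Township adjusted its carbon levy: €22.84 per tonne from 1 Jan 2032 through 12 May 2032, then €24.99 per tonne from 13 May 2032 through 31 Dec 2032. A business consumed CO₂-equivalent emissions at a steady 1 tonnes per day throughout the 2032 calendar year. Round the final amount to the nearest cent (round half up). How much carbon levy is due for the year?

1 Jan – 12 May 2032: 133 days × 1 tonnes/day = 133 tonnes at €22.84/tonne → €3,037.72
13 May – 31 Dec 2032: 233 days × 1 tonnes/day = 233 tonnes at €24.99/tonne → €5,822.67

€8,860.39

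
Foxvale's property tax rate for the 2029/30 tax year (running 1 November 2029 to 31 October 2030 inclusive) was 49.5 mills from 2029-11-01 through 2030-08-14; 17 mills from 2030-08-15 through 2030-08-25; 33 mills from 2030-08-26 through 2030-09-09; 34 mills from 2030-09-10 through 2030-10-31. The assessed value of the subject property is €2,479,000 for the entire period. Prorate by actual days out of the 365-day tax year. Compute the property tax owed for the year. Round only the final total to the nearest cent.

2029-11-01 to 2030-08-14: 287 days at 49.5 mills → €2,479,000 × 4.95% × 287/365 = €96,487.4342
2030-08-15 to 2030-08-25: 11 days at 17 mills → €2,479,000 × 1.7% × 11/365 = €1,270.0630
2030-08-26 to 2030-09-09: 15 days at 33 mills → €2,479,000 × 3.3% × 15/365 = €3,361.9315
2030-09-10 to 2030-10-31: 52 days at 34 mills → €2,479,000 × 3.4% × 52/365 = €12,007.8685
Total = €113,127.2973

€113,127.30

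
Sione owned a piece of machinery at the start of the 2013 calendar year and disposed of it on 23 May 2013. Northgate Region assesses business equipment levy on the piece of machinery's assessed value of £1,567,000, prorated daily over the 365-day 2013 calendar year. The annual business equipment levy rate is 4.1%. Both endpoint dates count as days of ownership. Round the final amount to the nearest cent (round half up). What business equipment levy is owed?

Days held (1 Jan – 23 May 2013): 143 out of 365
Tax = £1,567,000 × 4.1% × 143/365 = £25,170.7425

£25,170.74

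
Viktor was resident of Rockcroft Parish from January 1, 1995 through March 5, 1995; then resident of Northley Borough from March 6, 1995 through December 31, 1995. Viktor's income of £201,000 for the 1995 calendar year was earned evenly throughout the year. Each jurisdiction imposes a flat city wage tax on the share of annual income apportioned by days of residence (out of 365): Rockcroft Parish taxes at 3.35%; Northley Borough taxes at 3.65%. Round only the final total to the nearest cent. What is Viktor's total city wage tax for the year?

£7,230.77

Rockcroft Parish, January 1 – March 5, 1995: 64 days → £201,000 × 3.35% × 64/365 = £1,180.6685
Northley Borough, March 6 – December 31, 1995: 301 days → £201,000 × 3.65% × 301/365 = £6,050.1000
Total = £7,230.7685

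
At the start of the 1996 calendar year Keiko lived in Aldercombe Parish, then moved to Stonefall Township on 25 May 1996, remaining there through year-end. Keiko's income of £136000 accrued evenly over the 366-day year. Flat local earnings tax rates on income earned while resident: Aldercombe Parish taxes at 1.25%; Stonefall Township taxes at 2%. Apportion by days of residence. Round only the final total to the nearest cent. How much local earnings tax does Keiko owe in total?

£2315.90

Aldercombe Parish, 1 Jan – 24 May 1996: 145 days → £136000 × 1.25% × 145/366 = £673.4973
Stonefall Township, 25 May – 31 Dec 1996: 221 days → £136000 × 2% × 221/366 = £1642.4044
Total = £2315.9016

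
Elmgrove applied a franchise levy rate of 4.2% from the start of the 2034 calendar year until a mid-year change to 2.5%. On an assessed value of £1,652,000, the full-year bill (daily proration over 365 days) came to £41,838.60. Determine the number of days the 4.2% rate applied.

Let d = days at the first rate; then 365 − d days at the second rate.
£1,652,000 × [4.2%·d + 2.5%·(365−d)] / 365 = £41,838.60
Solving gives d = 7, so the new rate took effect on 8 Jan 2034.

7 days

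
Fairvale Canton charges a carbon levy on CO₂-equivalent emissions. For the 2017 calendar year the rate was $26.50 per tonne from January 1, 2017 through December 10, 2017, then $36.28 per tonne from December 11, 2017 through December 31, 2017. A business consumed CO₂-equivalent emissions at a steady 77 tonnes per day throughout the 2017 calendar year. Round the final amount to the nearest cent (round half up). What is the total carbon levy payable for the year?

January 1 – December 10, 2017: 344 days × 77 tonnes/day = 26,488 tonnes at $26.50/tonne → $701,932.00
December 11 – December 31, 2017: 21 days × 77 tonnes/day = 1,617 tonnes at $36.28/tonne → $58,664.76

$760,596.76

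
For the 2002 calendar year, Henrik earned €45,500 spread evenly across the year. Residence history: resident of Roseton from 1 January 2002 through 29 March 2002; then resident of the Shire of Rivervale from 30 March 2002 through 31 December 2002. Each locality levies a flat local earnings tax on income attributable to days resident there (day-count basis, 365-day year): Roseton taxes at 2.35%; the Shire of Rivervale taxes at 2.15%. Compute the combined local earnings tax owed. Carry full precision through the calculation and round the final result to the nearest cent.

€1,000.19

Roseton, 1 January – 29 March 2002: 88 days → €45,500 × 2.35% × 88/365 = €257.7918
The Shire of Rivervale, 30 March – 31 December 2002: 277 days → €45,500 × 2.15% × 277/365 = €742.3979
Total = €1,000.1897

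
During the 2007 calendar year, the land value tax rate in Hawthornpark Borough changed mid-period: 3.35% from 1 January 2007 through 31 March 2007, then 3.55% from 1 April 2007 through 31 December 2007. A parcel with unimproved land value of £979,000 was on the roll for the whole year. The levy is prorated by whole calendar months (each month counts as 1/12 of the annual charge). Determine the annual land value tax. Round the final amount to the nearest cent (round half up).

£34,265.00

1 January – 31 March 2007: 3 months at 3.35% → £979,000 × 3.35% × 3/12 = £8,199.1250
1 April – 31 December 2007: 9 months at 3.55% → £979,000 × 3.55% × 9/12 = £26,065.8750
Total = £34,265.0000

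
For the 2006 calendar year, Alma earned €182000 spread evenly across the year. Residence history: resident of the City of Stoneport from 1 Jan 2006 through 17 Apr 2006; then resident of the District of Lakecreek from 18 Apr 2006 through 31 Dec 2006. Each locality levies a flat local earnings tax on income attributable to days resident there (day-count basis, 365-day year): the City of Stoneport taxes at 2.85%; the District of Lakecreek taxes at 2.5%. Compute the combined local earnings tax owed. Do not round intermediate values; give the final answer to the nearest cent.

€4736.74

The City of Stoneport, 1 Jan – 17 Apr 2006: 107 days → €182000 × 2.85% × 107/365 = €1520.5726
The District of Lakecreek, 18 Apr – 31 Dec 2006: 258 days → €182000 × 2.5% × 258/365 = €3216.1644
Total = €4736.7370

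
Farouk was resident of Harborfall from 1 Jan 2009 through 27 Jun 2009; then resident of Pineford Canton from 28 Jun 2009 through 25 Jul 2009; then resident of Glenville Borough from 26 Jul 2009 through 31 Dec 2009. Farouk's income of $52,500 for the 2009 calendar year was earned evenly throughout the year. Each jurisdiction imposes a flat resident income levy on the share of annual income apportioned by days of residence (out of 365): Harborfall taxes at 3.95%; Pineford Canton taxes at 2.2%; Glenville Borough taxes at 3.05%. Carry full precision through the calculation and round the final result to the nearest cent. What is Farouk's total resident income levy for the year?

Harborfall, 1 Jan – 27 Jun 2009: 178 days → $52,500 × 3.95% × 178/365 = $1,011.3082
Pineford Canton, 28 Jun – 25 Jul 2009: 28 days → $52,500 × 2.2% × 28/365 = $88.6027
Glenville Borough, 26 Jul – 31 Dec 2009: 159 days → $52,500 × 3.05% × 159/365 = $697.5308
Total = $1,797.4418

$1,797.44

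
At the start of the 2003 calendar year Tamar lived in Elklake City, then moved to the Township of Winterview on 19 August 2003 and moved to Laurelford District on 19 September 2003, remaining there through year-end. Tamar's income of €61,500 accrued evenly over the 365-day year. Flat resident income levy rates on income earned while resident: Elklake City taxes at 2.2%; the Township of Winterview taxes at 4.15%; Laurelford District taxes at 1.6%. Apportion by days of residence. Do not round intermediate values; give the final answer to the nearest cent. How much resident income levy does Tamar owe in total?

€1,349.71

Elklake City, 1 January – 18 August 2003: 230 days → €61,500 × 2.2% × 230/365 = €852.5753
The Township of Winterview, 19 August – 18 September 2003: 31 days → €61,500 × 4.15% × 31/365 = €216.7664
Laurelford District, 19 September – 31 December 2003: 104 days → €61,500 × 1.6% × 104/365 = €280.3726
Total = €1,349.7144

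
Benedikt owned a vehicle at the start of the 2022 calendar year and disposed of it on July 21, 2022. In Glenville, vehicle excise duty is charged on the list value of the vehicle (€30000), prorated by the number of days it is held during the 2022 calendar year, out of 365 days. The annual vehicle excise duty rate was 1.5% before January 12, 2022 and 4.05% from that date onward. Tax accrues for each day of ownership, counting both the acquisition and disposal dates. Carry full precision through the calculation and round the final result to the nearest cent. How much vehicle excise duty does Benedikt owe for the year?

January 1 – January 11, 2022: 11 days at 1.5% → €30000 × 1.5% × 11/365 = €13.5616
January 12 – July 21, 2022: 191 days at 4.05% → €30000 × 4.05% × 191/365 = €635.7945
Total = €649.3562

€649.36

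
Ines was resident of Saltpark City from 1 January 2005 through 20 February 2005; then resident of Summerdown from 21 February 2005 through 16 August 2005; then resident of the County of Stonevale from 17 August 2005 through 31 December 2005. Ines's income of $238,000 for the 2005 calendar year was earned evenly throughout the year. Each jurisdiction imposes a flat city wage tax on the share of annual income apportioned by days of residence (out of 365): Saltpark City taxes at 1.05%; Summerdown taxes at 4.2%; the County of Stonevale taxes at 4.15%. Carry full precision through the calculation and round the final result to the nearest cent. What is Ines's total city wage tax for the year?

$8,903.81

Saltpark City, 1 January – 20 February 2005: 51 days → $238,000 × 1.05% × 51/365 = $349.1753
Summerdown, 21 February – 16 August 2005: 177 days → $238,000 × 4.2% × 177/365 = $4,847.3753
The County of Stonevale, 17 August – 31 December 2005: 137 days → $238,000 × 4.15% × 137/365 = $3,707.2575
Total = $8,903.8082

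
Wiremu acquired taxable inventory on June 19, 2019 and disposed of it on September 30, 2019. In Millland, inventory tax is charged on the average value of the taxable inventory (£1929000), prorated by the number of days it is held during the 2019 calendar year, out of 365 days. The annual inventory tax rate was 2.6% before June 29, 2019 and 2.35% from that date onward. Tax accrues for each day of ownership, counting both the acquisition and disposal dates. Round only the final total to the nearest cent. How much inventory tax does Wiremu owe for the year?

June 19 – June 28, 2019: 10 days at 2.6% → £1929000 × 2.6% × 10/365 = £1374.0822
June 29 – September 30, 2019: 94 days at 2.35% → £1929000 × 2.35% × 94/365 = £11674.4137
Total = £13048.4959

£13048.50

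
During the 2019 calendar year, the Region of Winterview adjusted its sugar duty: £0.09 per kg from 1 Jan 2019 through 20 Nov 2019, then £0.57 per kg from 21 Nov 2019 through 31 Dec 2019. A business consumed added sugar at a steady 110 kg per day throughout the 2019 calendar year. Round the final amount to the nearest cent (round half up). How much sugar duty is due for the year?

£5,778.30

1 Jan – 20 Nov 2019: 324 days × 110 kg/day = 35,640 kg at £0.09/kg → £3,207.60
21 Nov – 31 Dec 2019: 41 days × 110 kg/day = 4,510 kg at £0.57/kg → £2,570.70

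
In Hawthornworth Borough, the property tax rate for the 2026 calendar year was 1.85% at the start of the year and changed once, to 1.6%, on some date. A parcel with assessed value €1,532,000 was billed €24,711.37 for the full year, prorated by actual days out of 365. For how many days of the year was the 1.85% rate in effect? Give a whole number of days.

Let d = days at the first rate; then 365 − d days at the second rate.
€1,532,000 × [1.85%·d + 1.6%·(365−d)] / 365 = €24,711.37
Solving gives d = 19, so the new rate took effect on January 20, 2026.

19 days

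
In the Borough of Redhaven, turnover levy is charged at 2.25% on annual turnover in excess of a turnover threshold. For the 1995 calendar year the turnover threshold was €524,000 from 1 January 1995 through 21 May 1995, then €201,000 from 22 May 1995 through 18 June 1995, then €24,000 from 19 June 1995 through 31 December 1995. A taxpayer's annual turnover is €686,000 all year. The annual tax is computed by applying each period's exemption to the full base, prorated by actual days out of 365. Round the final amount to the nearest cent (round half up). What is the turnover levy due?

1 January – 21 May 1995: 141 days, exemption €524,000 → (€686,000 − €524,000) × 2.25% × 141/365 = €1,408.0685
22 May – 18 June 1995: 28 days, exemption €201,000 → (€686,000 − €201,000) × 2.25% × 28/365 = €837.1233
19 June – 31 December 1995: 196 days, exemption €24,000 → (€686,000 − €24,000) × 2.25% × 196/365 = €7,998.4110
Total = €10,243.6027

€10,243.60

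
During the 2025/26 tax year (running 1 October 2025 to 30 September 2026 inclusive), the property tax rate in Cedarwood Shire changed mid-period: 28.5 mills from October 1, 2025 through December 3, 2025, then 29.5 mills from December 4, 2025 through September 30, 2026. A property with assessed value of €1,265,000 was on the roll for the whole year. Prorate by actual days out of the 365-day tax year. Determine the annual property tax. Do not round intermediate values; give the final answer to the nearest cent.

October 1 – December 3, 2025: 64 days at 28.5 mills → €1,265,000 × 2.85% × 64/365 = €6,321.5342
December 4, 2025 – September 30, 2026: 301 days at 29.5 mills → €1,265,000 × 2.95% × 301/365 = €30,774.1575
Total = €37,095.6918

€37,095.69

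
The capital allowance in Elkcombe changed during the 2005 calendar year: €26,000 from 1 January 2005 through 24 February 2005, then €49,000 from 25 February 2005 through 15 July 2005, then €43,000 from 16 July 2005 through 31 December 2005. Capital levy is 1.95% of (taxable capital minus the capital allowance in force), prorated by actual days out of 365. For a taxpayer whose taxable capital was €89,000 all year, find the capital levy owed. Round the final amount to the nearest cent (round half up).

€901.75

1 January – 24 February 2005: 55 days, exemption €26,000 → (€89,000 − €26,000) × 1.95% × 55/365 = €185.1164
25 February – 15 July 2005: 141 days, exemption €49,000 → (€89,000 − €49,000) × 1.95% × 141/365 = €301.3151
16 July – 31 December 2005: 169 days, exemption €43,000 → (€89,000 − €43,000) × 1.95% × 169/365 = €415.3233
Total = €901.7548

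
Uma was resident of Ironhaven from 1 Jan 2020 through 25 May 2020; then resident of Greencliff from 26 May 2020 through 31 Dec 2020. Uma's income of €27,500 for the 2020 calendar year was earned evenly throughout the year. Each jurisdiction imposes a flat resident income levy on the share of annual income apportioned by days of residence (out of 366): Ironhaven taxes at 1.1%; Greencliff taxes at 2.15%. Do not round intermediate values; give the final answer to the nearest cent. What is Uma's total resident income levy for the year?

€476.07

Ironhaven, 1 Jan – 25 May 2020: 146 days → €27,500 × 1.1% × 146/366 = €120.6694
Greencliff, 26 May – 31 Dec 2020: 220 days → €27,500 × 2.15% × 220/366 = €355.3962
Total = €476.0656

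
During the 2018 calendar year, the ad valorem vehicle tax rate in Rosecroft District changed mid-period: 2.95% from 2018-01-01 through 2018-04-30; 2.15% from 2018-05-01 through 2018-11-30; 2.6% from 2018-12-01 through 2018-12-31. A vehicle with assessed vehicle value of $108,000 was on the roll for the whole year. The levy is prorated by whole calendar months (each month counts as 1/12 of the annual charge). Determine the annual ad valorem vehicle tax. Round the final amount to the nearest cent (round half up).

$2,650.50

2018-01-01 to 2018-04-30: 4 months at 2.95% → $108,000 × 2.95% × 4/12 = $1,062.0000
2018-05-01 to 2018-11-30: 7 months at 2.15% → $108,000 × 2.15% × 7/12 = $1,354.5000
2018-12-01 to 2018-12-31: 1 month at 2.6% → $108,000 × 2.6% × 1/12 = $234.0000
Total = $2,650.5000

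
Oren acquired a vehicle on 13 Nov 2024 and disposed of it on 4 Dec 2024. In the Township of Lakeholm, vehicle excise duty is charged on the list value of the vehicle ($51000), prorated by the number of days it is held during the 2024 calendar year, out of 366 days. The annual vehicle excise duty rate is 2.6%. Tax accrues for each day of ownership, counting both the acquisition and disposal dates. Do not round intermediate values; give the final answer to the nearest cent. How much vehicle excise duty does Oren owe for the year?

Days held (13 Nov – 4 Dec 2024): 22 out of 366
Tax = $51000 × 2.6% × 22/366 = $79.7049

$79.70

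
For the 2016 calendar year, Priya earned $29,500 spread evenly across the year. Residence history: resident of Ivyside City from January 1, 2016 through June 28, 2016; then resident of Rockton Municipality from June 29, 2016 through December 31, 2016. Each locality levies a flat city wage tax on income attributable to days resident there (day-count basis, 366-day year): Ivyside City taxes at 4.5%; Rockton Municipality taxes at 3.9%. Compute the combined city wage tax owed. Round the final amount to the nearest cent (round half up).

$1,237.55

Ivyside City, January 1 – June 28, 2016: 180 days → $29,500 × 4.5% × 180/366 = $652.8689
Rockton Municipality, June 29 – December 31, 2016: 186 days → $29,500 × 3.9% × 186/366 = $584.6803
Total = $1,237.5492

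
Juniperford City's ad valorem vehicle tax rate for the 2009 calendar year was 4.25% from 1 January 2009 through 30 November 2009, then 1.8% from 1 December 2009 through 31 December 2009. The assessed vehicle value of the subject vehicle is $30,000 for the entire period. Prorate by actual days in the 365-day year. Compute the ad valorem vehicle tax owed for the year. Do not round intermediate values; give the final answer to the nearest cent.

$1,212.58

1 January – 30 November 2009: 334 days at 4.25% → $30,000 × 4.25% × 334/365 = $1,166.7123
1 December – 31 December 2009: 31 days at 1.8% → $30,000 × 1.8% × 31/365 = $45.8630
Total = $1,212.5753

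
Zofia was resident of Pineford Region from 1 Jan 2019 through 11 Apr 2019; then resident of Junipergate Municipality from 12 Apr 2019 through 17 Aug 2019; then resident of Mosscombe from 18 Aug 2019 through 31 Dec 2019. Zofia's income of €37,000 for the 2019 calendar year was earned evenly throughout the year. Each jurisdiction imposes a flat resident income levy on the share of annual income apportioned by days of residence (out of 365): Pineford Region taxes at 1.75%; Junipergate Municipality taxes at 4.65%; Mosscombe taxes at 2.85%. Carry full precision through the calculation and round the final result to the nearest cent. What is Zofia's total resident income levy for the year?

Pineford Region, 1 Jan – 11 Apr 2019: 101 days → €37,000 × 1.75% × 101/365 = €179.1712
Junipergate Municipality, 12 Apr – 17 Aug 2019: 128 days → €37,000 × 4.65% × 128/365 = €603.3534
Mosscombe, 18 Aug – 31 Dec 2019: 136 days → €37,000 × 2.85% × 136/365 = €392.9096
Total = €1,175.4342

€1,175.43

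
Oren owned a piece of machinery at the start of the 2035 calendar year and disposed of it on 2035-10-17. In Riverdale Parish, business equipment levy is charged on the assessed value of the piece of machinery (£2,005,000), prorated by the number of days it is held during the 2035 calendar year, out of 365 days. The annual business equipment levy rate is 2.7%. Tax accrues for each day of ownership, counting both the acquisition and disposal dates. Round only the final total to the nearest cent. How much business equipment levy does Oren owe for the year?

Days held (2035-01-01 to 2035-10-17): 290 out of 365
Tax = £2,005,000 × 2.7% × 290/365 = £43,011.3699

£43,011.37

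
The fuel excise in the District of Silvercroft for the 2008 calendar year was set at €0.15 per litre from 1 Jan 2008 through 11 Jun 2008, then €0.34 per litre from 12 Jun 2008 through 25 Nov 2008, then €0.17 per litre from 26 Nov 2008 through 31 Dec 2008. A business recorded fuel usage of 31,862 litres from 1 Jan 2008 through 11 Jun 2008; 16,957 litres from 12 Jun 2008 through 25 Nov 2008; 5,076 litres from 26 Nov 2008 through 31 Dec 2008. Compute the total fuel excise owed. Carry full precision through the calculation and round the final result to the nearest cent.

1 Jan – 11 Jun 2008: 31,862 litres at €0.15/litre → €4,779.30
12 Jun – 25 Nov 2008: 16,957 litres at €0.34/litre → €5,765.38
26 Nov – 31 Dec 2008: 5,076 litres at €0.17/litre → €862.92

€11,407.60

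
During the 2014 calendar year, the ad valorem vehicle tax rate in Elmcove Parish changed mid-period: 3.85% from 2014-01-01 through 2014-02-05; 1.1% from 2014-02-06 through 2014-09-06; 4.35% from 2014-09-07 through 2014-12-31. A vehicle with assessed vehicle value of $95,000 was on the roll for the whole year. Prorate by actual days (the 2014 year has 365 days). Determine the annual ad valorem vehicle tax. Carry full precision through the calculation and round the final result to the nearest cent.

$2,283.90

2014-01-01 to 2014-02-05: 36 days at 3.85% → $95,000 × 3.85% × 36/365 = $360.7397
2014-02-06 to 2014-09-06: 213 days at 1.1% → $95,000 × 1.1% × 213/365 = $609.8219
2014-09-07 to 2014-12-31: 116 days at 4.35% → $95,000 × 4.35% × 116/365 = $1,313.3425
Total = $2,283.9041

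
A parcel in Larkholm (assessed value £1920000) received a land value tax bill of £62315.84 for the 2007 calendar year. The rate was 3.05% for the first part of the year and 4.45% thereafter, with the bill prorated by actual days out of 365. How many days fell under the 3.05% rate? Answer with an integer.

314 days

Let d = days at the first rate; then 365 − d days at the second rate.
£1920000 × [3.05%·d + 4.45%·(365−d)] / 365 = £62315.84
Solving gives d = 314, so the new rate took effect on 11 Nov 2007.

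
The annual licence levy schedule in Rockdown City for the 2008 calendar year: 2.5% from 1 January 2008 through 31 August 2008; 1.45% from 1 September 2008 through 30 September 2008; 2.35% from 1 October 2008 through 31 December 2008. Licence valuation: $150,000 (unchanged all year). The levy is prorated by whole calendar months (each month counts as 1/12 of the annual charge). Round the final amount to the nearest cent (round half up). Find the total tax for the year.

1 January – 31 August 2008: 8 months at 2.5% → $150,000 × 2.5% × 8/12 = $2,500.0000
1 September – 30 September 2008: 1 month at 1.45% → $150,000 × 1.45% × 1/12 = $181.2500
1 October – 31 December 2008: 3 months at 2.35% → $150,000 × 2.35% × 3/12 = $881.2500
Total = $3,562.5000

$3,562.50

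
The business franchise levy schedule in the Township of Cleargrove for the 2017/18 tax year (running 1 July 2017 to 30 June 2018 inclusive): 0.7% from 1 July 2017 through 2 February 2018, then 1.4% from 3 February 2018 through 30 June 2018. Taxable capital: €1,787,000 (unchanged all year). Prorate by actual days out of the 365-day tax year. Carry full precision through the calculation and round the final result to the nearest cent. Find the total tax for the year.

1 July 2017 – 2 February 2018: 217 days at 0.7% → €1,787,000 × 0.7% × 217/365 = €7,436.8575
3 February – 30 June 2018: 148 days at 1.4% → €1,787,000 × 1.4% × 148/365 = €10,144.2849
Total = €17,581.1425

€17,581.14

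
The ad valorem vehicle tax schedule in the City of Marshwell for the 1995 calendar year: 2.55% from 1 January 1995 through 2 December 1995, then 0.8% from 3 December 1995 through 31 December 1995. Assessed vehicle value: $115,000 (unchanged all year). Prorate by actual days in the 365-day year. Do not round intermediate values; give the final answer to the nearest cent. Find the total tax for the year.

1 January – 2 December 1995: 336 days at 2.55% → $115,000 × 2.55% × 336/365 = $2,699.5068
3 December – 31 December 1995: 29 days at 0.8% → $115,000 × 0.8% × 29/365 = $73.0959
Total = $2,772.6027

$2,772.60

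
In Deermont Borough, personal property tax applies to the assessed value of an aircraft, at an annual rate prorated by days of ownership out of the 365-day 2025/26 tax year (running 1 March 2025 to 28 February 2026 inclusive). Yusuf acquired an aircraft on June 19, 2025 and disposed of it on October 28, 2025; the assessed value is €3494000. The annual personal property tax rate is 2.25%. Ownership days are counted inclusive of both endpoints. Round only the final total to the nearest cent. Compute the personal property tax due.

Days held (June 19 – October 28, 2025): 132 out of 365
Tax = €3494000 × 2.25% × 132/365 = €28430.6301

€28430.63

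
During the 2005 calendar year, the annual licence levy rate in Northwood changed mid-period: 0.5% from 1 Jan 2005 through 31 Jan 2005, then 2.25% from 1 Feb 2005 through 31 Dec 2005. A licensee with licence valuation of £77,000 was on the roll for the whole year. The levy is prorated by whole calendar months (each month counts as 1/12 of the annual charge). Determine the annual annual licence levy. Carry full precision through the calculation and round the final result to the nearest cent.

£1,620.21

1 Jan – 31 Jan 2005: 1 month at 0.5% → £77,000 × 0.5% × 1/12 = £32.0833
1 Feb – 31 Dec 2005: 11 months at 2.25% → £77,000 × 2.25% × 11/12 = £1,588.1250
Total = £1,620.2083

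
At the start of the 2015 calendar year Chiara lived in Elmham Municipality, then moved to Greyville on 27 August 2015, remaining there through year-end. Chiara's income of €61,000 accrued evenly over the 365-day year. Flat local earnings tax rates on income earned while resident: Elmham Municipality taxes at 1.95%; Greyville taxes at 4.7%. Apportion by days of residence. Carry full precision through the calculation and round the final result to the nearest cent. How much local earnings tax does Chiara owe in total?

Elmham Municipality, 1 January – 26 August 2015: 238 days → €61,000 × 1.95% × 238/365 = €775.6192
Greyville, 27 August – 31 December 2015: 127 days → €61,000 × 4.7% × 127/365 = €997.5589
Total = €1,773.1781

€1,773.18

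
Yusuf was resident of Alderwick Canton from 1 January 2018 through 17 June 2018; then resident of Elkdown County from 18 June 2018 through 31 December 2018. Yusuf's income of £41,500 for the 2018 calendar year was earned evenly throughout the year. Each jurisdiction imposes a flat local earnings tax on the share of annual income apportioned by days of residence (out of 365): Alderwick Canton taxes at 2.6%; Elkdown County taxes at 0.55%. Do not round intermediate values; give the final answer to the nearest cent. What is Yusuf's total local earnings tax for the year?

Alderwick Canton, 1 January – 17 June 2018: 168 days → £41,500 × 2.6% × 168/365 = £496.6356
Elkdown County, 18 June – 31 December 2018: 197 days → £41,500 × 0.55% × 197/365 = £123.1925
Total = £619.8281

£619.83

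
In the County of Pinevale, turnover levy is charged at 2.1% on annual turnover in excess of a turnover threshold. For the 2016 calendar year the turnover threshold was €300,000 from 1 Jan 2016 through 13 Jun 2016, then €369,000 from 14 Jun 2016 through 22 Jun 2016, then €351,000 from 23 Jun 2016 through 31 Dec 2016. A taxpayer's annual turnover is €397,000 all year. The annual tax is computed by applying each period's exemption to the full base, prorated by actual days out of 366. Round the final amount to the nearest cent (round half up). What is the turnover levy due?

1 Jan – 13 Jun 2016: 165 days, exemption €300,000 → (€397,000 − €300,000) × 2.1% × 165/366 = €918.3197
14 Jun – 22 Jun 2016: 9 days, exemption €369,000 → (€397,000 − €369,000) × 2.1% × 9/366 = €14.4590
23 Jun – 31 Dec 2016: 192 days, exemption €351,000 → (€397,000 − €351,000) × 2.1% × 192/366 = €506.7541
Total = €1,439.5328

€1,439.53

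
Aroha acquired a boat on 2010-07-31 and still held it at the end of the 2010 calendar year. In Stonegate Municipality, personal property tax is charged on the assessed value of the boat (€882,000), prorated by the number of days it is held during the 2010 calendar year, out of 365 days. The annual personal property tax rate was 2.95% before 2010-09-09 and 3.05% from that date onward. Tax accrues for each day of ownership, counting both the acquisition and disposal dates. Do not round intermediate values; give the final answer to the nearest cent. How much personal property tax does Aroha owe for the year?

2010-07-31 to 2010-09-08: 40 days at 2.95% → €882,000 × 2.95% × 40/365 = €2,851.3973
2010-09-09 to 2010-12-31: 114 days at 3.05% → €882,000 × 3.05% × 114/365 = €8,401.9562
Total = €11,253.3534

€11,253.35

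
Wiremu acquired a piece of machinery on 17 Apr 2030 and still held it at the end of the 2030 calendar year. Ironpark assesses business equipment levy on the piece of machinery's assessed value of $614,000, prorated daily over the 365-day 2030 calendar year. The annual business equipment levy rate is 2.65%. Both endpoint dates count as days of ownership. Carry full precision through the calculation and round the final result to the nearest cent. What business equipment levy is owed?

$11,545.72

Days held (17 Apr – 31 Dec 2030): 259 out of 365
Tax = $614,000 × 2.65% × 259/365 = $11,545.7233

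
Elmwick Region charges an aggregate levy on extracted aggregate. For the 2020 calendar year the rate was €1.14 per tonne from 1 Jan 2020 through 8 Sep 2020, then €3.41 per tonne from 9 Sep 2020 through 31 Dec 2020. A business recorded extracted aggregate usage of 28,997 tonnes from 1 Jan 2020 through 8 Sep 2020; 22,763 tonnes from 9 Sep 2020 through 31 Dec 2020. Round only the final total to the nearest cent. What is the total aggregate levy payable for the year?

€110,678.41

1 Jan – 8 Sep 2020: 28,997 tonnes at €1.14/tonne → €33,056.58
9 Sep – 31 Dec 2020: 22,763 tonnes at €3.41/tonne → €77,621.83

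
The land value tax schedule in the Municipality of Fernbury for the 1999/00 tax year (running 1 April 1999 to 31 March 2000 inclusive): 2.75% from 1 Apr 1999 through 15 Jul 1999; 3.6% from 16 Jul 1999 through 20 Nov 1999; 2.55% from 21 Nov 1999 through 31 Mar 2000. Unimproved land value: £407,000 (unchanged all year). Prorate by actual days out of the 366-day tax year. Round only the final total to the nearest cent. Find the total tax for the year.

£12,108.81

1 Apr – 15 Jul 1999: 106 days at 2.75% → £407,000 × 2.75% × 106/366 = £3,241.5437
16 Jul – 20 Nov 1999: 128 days at 3.6% → £407,000 × 3.6% × 128/366 = £5,124.1967
21 Nov 1999 – 31 Mar 2000: 132 days at 2.55% → £407,000 × 2.55% × 132/366 = £3,743.0656
Total = £12,108.8060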